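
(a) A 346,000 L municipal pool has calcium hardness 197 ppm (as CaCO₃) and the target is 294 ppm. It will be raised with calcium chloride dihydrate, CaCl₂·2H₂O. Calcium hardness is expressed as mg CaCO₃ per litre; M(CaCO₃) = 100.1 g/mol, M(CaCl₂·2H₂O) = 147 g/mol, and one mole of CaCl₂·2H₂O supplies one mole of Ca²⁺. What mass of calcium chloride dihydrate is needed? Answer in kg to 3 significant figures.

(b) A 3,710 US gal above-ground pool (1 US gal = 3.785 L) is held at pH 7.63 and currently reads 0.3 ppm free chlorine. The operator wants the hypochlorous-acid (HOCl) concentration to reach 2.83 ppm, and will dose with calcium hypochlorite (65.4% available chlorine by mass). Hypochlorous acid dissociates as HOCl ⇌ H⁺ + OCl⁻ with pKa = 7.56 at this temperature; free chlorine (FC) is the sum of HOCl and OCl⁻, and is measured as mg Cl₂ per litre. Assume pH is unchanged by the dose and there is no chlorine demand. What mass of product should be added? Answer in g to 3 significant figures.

(a) Hardness to add: (294 − 197) = 97 mg/L as CaCO₃ × 346,000 L = 33,560 g as CaCO₃.
(a) Moles of Ca²⁺ (1 mol Ca²⁺ ≡ 1 mol CaCO₃): 33,560 / 100.1 g/mol = 335.3 mol.
(a) Mass of CaCl₂·2H₂O: 335.3 × 147 = 49,290 g.

(b) Volume: 3,710 US gal × 3.785 L/gal = 14,042 L.
(b) [OCl⁻]/[HOCl] = 10^(pH − pKa) = 10^(7.63 − 7.56) = 1.175; fraction as HOCl = 1/(1 + 1.175) = 0.4598.
(b) Free chlorine required for 2.83 ppm HOCl: 2.83 / 0.4598 = 6.155 ppm.
(b) FC to add: 6.155 − 0.3 = 5.855 mg/L as Cl₂.
(b) Cl₂ equivalent: 5.855 mg/L × 14,042 L = 82.22 g.
(b) Product at 65.4% available Cl: 82.22 / 0.654 = 125.7 g.

(a) 49.3 kg; (b) 126 g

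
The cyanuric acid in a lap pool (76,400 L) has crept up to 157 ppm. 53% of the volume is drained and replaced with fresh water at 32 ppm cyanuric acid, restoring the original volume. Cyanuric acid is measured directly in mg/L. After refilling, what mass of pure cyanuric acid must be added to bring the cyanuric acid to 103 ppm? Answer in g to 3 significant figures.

936 g

After draining 53% and refilling: 157 × 0.47 + 32 × 0.53 = 90.75 ppm.
Deficit to target: 103 − 90.75 = 12.25 mg/L.
Mass: 12.25 mg/L × 76,400 L = 935.9 g cyanuric acid.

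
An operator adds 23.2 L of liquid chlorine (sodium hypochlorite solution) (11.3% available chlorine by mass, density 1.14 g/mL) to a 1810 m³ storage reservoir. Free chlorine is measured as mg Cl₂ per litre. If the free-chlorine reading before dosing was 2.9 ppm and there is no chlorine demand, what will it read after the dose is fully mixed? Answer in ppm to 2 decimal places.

4.55 ppm

Volume: 1810 m³ = 1,810,000 L.
Mass of solution: 23.2 L × 1000 mL/L × 1.14 g/mL = 26,450 g.
Available chlorine delivered: 26,450 g × 0.113 = 2989 g as Cl₂.
Concentration rise: 2989 g / 1,810,000 L = 1.651 mg/L = 1.65 ppm.
Final FC: 2.9 + 1.65 = 4.55 ppm.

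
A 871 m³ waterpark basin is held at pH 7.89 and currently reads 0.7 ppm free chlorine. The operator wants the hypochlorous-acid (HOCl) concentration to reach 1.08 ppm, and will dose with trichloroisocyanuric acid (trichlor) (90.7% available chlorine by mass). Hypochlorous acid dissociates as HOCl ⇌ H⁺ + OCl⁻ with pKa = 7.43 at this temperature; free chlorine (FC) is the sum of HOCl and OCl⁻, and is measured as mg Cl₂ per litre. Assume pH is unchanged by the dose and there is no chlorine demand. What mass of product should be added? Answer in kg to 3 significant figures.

Volume: 871 m³ = 871,000 L.
[OCl⁻]/[HOCl] = 10^(pH − pKa) = 10^(7.89 − 7.43) = 2.884; fraction as HOCl = 1/(1 + 2.884) = 0.2575.
Free chlorine required for 1.08 ppm HOCl: 1.08 / 0.2575 = 4.195 ppm.
FC to add: 4.195 − 0.7 = 3.495 mg/L as Cl₂.
Cl₂ equivalent: 3.495 mg/L × 871,000 L = 3044 g.
Product at 90.7% available Cl: 3044 / 0.907 = 3356 g.

3.36 kg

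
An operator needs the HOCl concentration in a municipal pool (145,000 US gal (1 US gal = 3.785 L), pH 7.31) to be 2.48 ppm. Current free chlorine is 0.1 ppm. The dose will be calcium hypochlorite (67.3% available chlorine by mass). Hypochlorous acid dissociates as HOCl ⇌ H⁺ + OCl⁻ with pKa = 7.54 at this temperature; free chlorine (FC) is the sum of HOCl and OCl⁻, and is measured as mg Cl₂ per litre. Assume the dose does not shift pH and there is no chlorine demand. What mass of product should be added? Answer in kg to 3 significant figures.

Volume: 145,000 US gal × 3.785 L/gal = 548,825 L.
[OCl⁻]/[HOCl] = 10^(pH − pKa) = 10^(7.31 − 7.54) = 0.5888; fraction as HOCl = 1/(1 + 0.5888) = 0.6294.
Free chlorine required for 2.48 ppm HOCl: 2.48 / 0.6294 = 3.94 ppm.
FC to add: 3.94 − 0.1 = 3.84 mg/L as Cl₂.
Cl₂ equivalent: 3.84 mg/L × 548,825 L = 2108 g.
Product at 67.3% available Cl: 2108 / 0.673 = 3132 g.

3.13 kg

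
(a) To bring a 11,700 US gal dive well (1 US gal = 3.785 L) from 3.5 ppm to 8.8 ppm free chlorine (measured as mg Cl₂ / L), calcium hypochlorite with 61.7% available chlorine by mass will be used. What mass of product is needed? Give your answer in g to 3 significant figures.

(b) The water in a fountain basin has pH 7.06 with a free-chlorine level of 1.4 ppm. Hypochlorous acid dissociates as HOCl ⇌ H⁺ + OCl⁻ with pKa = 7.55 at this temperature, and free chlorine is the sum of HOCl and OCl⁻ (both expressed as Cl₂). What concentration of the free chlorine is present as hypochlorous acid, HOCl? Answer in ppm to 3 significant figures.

(a) Volume: 11,700 US gal × 3.785 L/gal = 44,284 L.
(a) Chlorine deficit: 8.8 − 3.5 = 5.3 ppm = 5.3 mg/L as Cl₂.
(a) Cl₂ equivalent needed: 5.3 mg/L × 44,284 L = 234,700 mg = 234.7 g.
(a) Product at 61.7% available chlorine: 234.7 / 0.617 = 380.4 g.

(b) [OCl⁻]/[HOCl] = 10^(pH − pKa) = 10^(7.06 − 7.55) = 10^-0.49 = 0.3236.
(b) Fraction as HOCl = 1 / (1 + 0.3236) = 0.7555.
(b) HOCl = 0.7555 × 1.4 ppm = 1.058 ppm.

(a) 380 g; (b) 1.06 ppm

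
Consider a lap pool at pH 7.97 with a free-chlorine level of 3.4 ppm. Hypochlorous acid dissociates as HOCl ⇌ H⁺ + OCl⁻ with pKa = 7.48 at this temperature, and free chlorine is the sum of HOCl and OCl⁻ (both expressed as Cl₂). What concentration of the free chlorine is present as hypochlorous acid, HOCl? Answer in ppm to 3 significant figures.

[OCl⁻]/[HOCl] = 10^(pH − pKa) = 10^(7.97 − 7.48) = 10^0.49 = 3.09.
Fraction as HOCl = 1 / (1 + 3.09) = 0.2445.
HOCl = 0.2445 × 3.4 ppm = 0.8312 ppm.

0.831 ppm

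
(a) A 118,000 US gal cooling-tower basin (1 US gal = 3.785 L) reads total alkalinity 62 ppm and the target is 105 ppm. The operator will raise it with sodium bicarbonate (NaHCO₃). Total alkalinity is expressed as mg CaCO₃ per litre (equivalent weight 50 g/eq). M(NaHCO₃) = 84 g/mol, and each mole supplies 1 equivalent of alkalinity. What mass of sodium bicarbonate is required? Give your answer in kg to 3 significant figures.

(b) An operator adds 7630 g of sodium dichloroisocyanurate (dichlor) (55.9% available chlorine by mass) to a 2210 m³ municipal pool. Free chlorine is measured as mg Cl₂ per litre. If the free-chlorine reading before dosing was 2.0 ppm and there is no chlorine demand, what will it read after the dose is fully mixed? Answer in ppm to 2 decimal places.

(a) 32.3 kg; (b) 3.93 ppm

(a) Volume: 118,000 US gal × 3.785 L/gal = 446,630 L.
(a) Alkalinity to add: (105 − 62) = 43 mg/L as CaCO₃ × 446,630 L = 19,210 g as CaCO₃.
(a) Equivalents: 19,210 g ÷ 50 g/eq = 384.1 eq.
(a) NaHCO₃ supplies 1 eq per mole → 384.1 mol.
(a) Mass: 384.1 mol × 84 g/mol = 32,260 g.

(b) Volume: 2210 m³ = 2,210,000 L.
(b) Available chlorine delivered: 7630 g × 0.559 = 4265 g as Cl₂.
(b) Concentration rise: 4265 g / 2,210,000 L = 1.93 mg/L = 1.93 ppm.
(b) Final FC: 2.0 + 1.93 = 3.93 ppm.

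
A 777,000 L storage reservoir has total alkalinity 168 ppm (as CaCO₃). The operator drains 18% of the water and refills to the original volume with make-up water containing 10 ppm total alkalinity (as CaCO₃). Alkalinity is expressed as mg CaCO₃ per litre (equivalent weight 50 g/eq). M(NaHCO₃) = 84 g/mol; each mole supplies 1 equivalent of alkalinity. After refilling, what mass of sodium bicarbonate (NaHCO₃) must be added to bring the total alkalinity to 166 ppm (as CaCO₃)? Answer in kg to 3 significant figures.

After draining 18% and refilling: 168 × 0.82 + 10 × 0.18 = 139.56 ppm.
Deficit to target: 166 − 139.56 = 26.44 mg/L.
As CaCO₃: 26.44 mg/L × 777,000 L = 20,540 g; ÷ 50 g/eq ÷ 1 = 410.9 mol NaHCO₃.
Mass: 410.9 × 84 = 34,510 g.

34.5 kg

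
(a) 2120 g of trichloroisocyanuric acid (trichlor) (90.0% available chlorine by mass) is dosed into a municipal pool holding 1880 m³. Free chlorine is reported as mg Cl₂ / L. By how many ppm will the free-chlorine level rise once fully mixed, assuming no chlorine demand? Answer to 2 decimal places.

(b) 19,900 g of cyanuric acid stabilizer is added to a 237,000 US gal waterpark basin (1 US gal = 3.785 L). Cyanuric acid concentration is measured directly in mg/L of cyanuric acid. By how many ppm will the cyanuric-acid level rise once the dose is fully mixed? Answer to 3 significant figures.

(a) Volume: 1880 m³ = 1,880,000 L.
(a) Available chlorine delivered: 2120 g × 0.9 = 1908 g as Cl₂.
(a) Concentration rise: 1908 g / 1,880,000 L = 1.015 mg/L = 1.01 ppm.

(b) Volume: 237,000 US gal × 3.785 L/gal = 897,045 L.
(b) Rise: 19,900 g / 897,045 L × 1000 = 22.18 mg/L.

(a) 1.01 ppm; (b) 22.2 ppm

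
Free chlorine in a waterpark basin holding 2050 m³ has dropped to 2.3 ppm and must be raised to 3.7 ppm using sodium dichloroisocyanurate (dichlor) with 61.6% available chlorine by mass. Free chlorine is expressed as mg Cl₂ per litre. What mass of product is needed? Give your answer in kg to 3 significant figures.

Volume: 2050 m³ = 2,050,000 L.
Chlorine deficit: 3.7 − 2.3 = 1.4 ppm = 1.4 mg/L as Cl₂.
Cl₂ equivalent needed: 1.4 mg/L × 2,050,000 L = 2,870,000 mg = 2870 g.
Product at 61.6% available chlorine: 2870 / 0.616 = 4659 g.

4.66 kg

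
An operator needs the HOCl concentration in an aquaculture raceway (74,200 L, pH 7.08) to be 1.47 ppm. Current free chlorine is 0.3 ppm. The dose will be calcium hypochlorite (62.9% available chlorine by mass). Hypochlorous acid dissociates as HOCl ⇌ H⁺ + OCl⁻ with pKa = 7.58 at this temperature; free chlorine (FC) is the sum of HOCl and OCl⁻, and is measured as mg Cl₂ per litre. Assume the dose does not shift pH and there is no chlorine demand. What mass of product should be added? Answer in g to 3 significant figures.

193 g

[OCl⁻]/[HOCl] = 10^(pH − pKa) = 10^(7.08 − 7.58) = 0.3162; fraction as HOCl = 1/(1 + 0.3162) = 0.7597.
Free chlorine required for 1.47 ppm HOCl: 1.47 / 0.7597 = 1.935 ppm.
FC to add: 1.935 − 0.3 = 1.635 mg/L as Cl₂.
Cl₂ equivalent: 1.635 mg/L × 74,200 L = 121.3 g.
Product at 62.9% available Cl: 121.3 / 0.629 = 192.9 g.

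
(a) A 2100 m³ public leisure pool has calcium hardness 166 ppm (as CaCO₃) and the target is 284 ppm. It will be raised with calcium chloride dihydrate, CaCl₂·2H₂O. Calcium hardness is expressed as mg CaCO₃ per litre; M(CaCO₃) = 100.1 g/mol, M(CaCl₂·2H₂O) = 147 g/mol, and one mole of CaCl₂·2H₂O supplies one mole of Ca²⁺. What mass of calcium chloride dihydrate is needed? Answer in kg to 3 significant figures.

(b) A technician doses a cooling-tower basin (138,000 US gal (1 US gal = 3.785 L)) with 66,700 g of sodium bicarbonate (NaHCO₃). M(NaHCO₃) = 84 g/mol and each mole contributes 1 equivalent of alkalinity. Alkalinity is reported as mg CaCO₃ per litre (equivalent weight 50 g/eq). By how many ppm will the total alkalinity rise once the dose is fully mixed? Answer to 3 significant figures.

(a) Volume: 2100 m³ = 2,100,000 L.
(a) Hardness to add: (284 − 166) = 118 mg/L as CaCO₃ × 2,100,000 L = 247,800 g as CaCO₃.
(a) Moles of Ca²⁺ (1 mol Ca²⁺ ≡ 1 mol CaCO₃): 247,800 / 100.1 g/mol = 2476 mol.
(a) Mass of CaCl₂·2H₂O: 2476 × 147 = 363,900 g.

(b) Volume: 138,000 US gal × 3.785 L/gal = 522,330 L.
(b) Moles of NaHCO₃: 66,700 g ÷ 84 g/mol = 794 mol → 794 eq of alkalinity.
(b) As CaCO₃: 794 eq × 50 g/eq = 39,700 g.
(b) Rise: 39,700 g / 522,330 L × 1000 = 76.01 mg/L.

(a) 364 kg; (b) 76.0 ppm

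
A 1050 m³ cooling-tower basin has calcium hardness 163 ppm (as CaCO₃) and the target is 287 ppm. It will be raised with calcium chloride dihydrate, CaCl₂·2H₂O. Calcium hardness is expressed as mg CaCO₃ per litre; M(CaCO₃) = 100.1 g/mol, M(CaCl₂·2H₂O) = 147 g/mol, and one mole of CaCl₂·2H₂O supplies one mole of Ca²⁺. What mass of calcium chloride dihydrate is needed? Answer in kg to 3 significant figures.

Volume: 1050 m³ = 1,050,000 L.
Hardness to add: (287 − 163) = 124 mg/L as CaCO₃ × 1,050,000 L = 130,200 g as CaCO₃.
Moles of Ca²⁺ (1 mol Ca²⁺ ≡ 1 mol CaCO₃): 130,200 / 100.1 g/mol = 1301 mol.
Mass of CaCl₂·2H₂O: 1301 × 147 = 191,200 g.

191 kg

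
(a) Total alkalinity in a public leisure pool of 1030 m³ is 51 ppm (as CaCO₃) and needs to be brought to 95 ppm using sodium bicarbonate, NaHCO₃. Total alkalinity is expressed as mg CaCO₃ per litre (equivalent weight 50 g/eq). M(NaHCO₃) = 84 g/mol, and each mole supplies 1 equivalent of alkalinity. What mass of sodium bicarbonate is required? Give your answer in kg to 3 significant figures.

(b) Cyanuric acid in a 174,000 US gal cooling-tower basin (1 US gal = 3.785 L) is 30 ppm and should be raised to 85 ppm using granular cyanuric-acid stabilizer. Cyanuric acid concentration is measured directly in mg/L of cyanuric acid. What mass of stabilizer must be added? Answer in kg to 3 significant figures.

(a) 76.1 kg; (b) 36.2 kg

(a) Volume: 1030 m³ = 1,030,000 L.
(a) Alkalinity to add: (95 − 51) = 44 mg/L as CaCO₃ × 1,030,000 L = 45,320 g as CaCO₃.
(a) Equivalents: 45,320 g ÷ 50 g/eq = 906.4 eq.
(a) NaHCO₃ supplies 1 eq per mole → 906.4 mol.
(a) Mass: 906.4 mol × 84 g/mol = 76,140 g.

(b) Volume: 174,000 US gal × 3.785 L/gal = 658,590 L.
(b) CYA to add: (85 − 30) = 55 mg/L × 658,590 L = 36,220 g cyanuric acid.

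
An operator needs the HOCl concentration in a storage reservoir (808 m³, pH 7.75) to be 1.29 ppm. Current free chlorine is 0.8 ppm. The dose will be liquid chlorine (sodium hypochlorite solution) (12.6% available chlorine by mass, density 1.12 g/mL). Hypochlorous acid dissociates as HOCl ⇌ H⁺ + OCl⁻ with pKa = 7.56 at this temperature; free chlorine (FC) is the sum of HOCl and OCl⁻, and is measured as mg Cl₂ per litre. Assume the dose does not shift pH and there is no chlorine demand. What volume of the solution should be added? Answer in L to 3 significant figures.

14.2 L

Volume: 808 m³ = 808,000 L.
[OCl⁻]/[HOCl] = 10^(pH − pKa) = 10^(7.75 − 7.56) = 1.549; fraction as HOCl = 1/(1 + 1.549) = 0.3923.
Free chlorine required for 1.29 ppm HOCl: 1.29 / 0.3923 = 3.288 ppm.
FC to add: 3.288 − 0.8 = 2.488 mg/L as Cl₂.
Cl₂ equivalent: 2.488 mg/L × 808,000 L = 2010 g.
Product at 12.6% available Cl: 2010 / 0.126 = 15,950 g.
Volume: 15,950 g ÷ 1.12 g/mL = 14,250 mL.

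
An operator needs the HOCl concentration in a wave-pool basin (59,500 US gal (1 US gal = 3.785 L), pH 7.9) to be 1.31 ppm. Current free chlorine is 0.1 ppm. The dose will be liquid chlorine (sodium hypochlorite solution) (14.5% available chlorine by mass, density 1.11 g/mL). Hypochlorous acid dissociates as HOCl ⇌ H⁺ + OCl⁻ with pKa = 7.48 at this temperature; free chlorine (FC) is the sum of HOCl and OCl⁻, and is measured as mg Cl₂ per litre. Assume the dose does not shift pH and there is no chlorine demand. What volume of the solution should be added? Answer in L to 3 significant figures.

Volume: 59,500 US gal × 3.785 L/gal = 225,208 L.
[OCl⁻]/[HOCl] = 10^(pH − pKa) = 10^(7.9 − 7.48) = 2.63; fraction as HOCl = 1/(1 + 2.63) = 0.2755.
Free chlorine required for 1.31 ppm HOCl: 1.31 / 0.2755 = 4.756 ppm.
FC to add: 4.756 − 0.1 = 4.656 mg/L as Cl₂.
Cl₂ equivalent: 4.656 mg/L × 225,208 L = 1048 g.
Product at 14.5% available Cl: 1048 / 0.145 = 7231 g.
Volume: 7231 g ÷ 1.11 g/mL = 6514 mL.

6.51 L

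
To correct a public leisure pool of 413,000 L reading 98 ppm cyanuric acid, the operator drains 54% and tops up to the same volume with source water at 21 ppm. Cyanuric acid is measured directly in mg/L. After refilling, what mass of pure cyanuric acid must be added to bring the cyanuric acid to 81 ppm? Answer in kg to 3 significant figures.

After draining 54% and refilling: 98 × 0.46 + 21 × 0.54 = 56.42 ppm.
Deficit to target: 81 − 56.42 = 24.58 mg/L.
Mass: 24.58 mg/L × 413,000 L = 10,150 g cyanuric acid.

10.2 kg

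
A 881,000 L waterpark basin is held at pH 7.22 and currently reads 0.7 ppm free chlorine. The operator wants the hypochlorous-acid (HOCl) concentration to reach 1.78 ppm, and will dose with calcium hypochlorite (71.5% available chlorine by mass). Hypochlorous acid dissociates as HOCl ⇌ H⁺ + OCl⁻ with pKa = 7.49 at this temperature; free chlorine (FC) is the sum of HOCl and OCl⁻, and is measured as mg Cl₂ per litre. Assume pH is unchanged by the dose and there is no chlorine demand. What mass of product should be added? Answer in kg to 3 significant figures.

[OCl⁻]/[HOCl] = 10^(pH − pKa) = 10^(7.22 − 7.49) = 0.537; fraction as HOCl = 1/(1 + 0.537) = 0.6506.
Free chlorine required for 1.78 ppm HOCl: 1.78 / 0.6506 = 2.736 ppm.
FC to add: 2.736 − 0.7 = 2.036 mg/L as Cl₂.
Cl₂ equivalent: 2.036 mg/L × 881,000 L = 1794 g.
Product at 71.5% available Cl: 1794 / 0.715 = 2509 g.

2.51 kg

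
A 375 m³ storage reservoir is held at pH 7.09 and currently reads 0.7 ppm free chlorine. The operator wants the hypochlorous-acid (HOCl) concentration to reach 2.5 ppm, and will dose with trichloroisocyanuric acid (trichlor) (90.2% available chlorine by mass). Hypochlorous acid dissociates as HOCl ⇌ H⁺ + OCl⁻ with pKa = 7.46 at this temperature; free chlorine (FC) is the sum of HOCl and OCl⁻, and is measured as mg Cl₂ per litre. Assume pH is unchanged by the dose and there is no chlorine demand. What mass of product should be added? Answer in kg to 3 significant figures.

1.19 kg

Volume: 375 m³ = 375,000 L.
[OCl⁻]/[HOCl] = 10^(pH − pKa) = 10^(7.09 − 7.46) = 0.4266; fraction as HOCl = 1/(1 + 0.4266) = 0.701.
Free chlorine required for 2.5 ppm HOCl: 2.5 / 0.701 = 3.566 ppm.
FC to add: 3.566 − 0.7 = 2.866 mg/L as Cl₂.
Cl₂ equivalent: 2.866 mg/L × 375,000 L = 1075 g.
Product at 90.2% available Cl: 1075 / 0.902 = 1192 g.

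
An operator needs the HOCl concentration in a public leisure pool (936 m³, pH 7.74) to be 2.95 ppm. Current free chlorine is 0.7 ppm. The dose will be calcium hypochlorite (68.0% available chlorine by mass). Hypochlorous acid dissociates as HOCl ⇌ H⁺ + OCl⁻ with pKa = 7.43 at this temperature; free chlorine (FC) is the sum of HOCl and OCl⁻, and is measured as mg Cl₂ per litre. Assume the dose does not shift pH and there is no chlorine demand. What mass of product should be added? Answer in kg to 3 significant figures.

11.4 kg

Volume: 936 m³ = 936,000 L.
[OCl⁻]/[HOCl] = 10^(pH − pKa) = 10^(7.74 − 7.43) = 2.042; fraction as HOCl = 1/(1 + 2.042) = 0.3288.
Free chlorine required for 2.95 ppm HOCl: 2.95 / 0.3288 = 8.973 ppm.
FC to add: 8.973 − 0.7 = 8.273 mg/L as Cl₂.
Cl₂ equivalent: 8.273 mg/L × 936,000 L = 7744 g.
Product at 68.0% available Cl: 7744 / 0.68 = 11,390 g.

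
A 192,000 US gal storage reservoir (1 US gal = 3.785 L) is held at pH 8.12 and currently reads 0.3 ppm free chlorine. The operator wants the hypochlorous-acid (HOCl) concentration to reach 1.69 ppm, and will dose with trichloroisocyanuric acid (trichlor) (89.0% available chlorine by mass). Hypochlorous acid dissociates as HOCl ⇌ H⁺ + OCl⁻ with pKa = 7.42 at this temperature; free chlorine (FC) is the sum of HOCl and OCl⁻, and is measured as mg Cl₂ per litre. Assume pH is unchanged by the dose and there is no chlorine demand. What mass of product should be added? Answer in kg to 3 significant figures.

Volume: 192,000 US gal × 3.785 L/gal = 726,720 L.
[OCl⁻]/[HOCl] = 10^(pH − pKa) = 10^(8.12 − 7.42) = 5.012; fraction as HOCl = 1/(1 + 5.012) = 0.1663.
Free chlorine required for 1.69 ppm HOCl: 1.69 / 0.1663 = 10.16 ppm.
FC to add: 10.16 − 0.3 = 9.86 mg/L as Cl₂.
Cl₂ equivalent: 9.86 mg/L × 726,720 L = 7166 g.
Product at 89.0% available Cl: 7166 / 0.89 = 8051 g.

8.05 kg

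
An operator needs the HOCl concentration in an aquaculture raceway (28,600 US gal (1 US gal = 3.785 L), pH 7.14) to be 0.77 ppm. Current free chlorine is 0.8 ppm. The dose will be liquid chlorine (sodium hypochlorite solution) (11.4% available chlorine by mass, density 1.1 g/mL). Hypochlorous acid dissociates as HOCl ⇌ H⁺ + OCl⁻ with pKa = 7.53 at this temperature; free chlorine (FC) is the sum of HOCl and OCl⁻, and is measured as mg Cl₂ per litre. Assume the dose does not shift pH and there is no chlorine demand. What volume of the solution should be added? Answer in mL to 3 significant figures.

245 mL

Volume: 28,600 US gal × 3.785 L/gal = 108,251 L.
[OCl⁻]/[HOCl] = 10^(pH − pKa) = 10^(7.14 − 7.53) = 0.4074; fraction as HOCl = 1/(1 + 0.4074) = 0.7105.
Free chlorine required for 0.77 ppm HOCl: 0.77 / 0.7105 = 1.084 ppm.
FC to add: 1.084 − 0.8 = 0.2837 mg/L as Cl₂.
Cl₂ equivalent: 0.2837 mg/L × 108,251 L = 30.71 g.
Product at 11.4% available Cl: 30.71 / 0.114 = 269.4 g.
Volume: 269.4 g ÷ 1.1 g/mL = 244.9 mL.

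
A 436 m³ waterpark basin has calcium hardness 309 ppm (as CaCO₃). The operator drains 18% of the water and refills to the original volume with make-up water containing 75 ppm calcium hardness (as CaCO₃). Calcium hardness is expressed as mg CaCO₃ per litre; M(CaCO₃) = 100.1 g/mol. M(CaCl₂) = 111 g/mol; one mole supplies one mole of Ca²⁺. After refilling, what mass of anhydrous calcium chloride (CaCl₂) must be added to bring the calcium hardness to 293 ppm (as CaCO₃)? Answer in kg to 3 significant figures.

Volume: 436 m³ = 436,000 L.
After draining 18% and refilling: 309 × 0.82 + 75 × 0.18 = 266.88 ppm.
Deficit to target: 293 − 266.88 = 26.12 mg/L.
As CaCO₃: 26.12 mg/L × 436,000 L = 11,390 g; ÷ 100.1 = 113.8 mol Ca²⁺.
Mass: 113.8 × 111 = 12,630 g.

12.6 kg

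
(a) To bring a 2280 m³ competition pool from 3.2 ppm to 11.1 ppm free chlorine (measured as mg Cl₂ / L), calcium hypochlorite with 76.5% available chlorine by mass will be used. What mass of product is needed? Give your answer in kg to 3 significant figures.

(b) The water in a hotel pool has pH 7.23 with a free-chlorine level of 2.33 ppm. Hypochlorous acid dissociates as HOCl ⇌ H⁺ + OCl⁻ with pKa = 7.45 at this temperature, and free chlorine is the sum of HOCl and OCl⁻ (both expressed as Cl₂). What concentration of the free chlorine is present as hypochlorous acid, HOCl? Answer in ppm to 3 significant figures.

(a) 23.5 kg; (b) 1.45 ppm

(a) Volume: 2280 m³ = 2,280,000 L.
(a) Chlorine deficit: 11.1 − 3.2 = 7.9 ppm = 7.9 mg/L as Cl₂.
(a) Cl₂ equivalent needed: 7.9 mg/L × 2,280,000 L = 18,010,000 mg = 18,010 g.
(a) Product at 76.5% available chlorine: 18,010 / 0.765 = 23,550 g.

(b) [OCl⁻]/[HOCl] = 10^(pH − pKa) = 10^(7.23 − 7.45) = 10^-0.22 = 0.6026.
(b) Fraction as HOCl = 1 / (1 + 0.6026) = 0.624.
(b) HOCl = 0.624 × 2.33 ppm = 1.454 ppm.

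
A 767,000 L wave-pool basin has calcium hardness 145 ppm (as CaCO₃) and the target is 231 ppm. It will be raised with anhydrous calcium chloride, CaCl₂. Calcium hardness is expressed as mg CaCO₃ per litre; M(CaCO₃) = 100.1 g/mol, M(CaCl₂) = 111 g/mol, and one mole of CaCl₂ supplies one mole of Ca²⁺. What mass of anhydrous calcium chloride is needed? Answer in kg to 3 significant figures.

73.1 kg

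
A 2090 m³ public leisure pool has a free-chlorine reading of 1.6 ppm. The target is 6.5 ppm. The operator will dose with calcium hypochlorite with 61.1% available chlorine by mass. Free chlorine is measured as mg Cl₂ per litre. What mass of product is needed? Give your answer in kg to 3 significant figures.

16.8 kg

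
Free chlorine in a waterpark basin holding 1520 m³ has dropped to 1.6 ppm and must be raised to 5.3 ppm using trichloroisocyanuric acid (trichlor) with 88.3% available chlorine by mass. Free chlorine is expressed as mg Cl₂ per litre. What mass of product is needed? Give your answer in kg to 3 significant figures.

Volume: 1520 m³ = 1,520,000 L.
Chlorine deficit: 5.3 − 1.6 = 3.7 ppm = 3.7 mg/L as Cl₂.
Cl₂ equivalent needed: 3.7 mg/L × 1,520,000 L = 5,624,000 mg = 5624 g.
Product at 88.3% available chlorine: 5624 / 0.883 = 6369 g.

6.37 kg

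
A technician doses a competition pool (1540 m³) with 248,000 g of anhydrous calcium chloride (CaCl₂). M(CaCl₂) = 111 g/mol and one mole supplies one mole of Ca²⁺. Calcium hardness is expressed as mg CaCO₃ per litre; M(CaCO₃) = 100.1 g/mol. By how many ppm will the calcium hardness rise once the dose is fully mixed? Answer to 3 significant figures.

Volume: 1540 m³ = 1,540,000 L.
Moles of Ca²⁺: 248,000 g ÷ 111 g/mol = 2234 mol.
As CaCO₃: 2234 mol × 100.1 g/mol = 223,600 g.
Rise: 223,600 g / 1,540,000 L × 1000 = 145.2 mg/L.

145 ppm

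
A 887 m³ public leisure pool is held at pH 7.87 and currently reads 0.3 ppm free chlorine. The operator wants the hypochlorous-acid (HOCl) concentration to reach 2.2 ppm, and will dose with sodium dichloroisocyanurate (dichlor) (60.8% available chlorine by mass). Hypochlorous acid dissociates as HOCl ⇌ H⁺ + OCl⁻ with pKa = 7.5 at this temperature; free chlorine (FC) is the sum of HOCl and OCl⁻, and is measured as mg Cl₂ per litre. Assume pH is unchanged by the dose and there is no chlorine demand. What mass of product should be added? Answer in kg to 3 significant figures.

Volume: 887 m³ = 887,000 L.
[OCl⁻]/[HOCl] = 10^(pH − pKa) = 10^(7.87 − 7.5) = 2.344; fraction as HOCl = 1/(1 + 2.344) = 0.299.
Free chlorine required for 2.2 ppm HOCl: 2.2 / 0.299 = 7.357 ppm.
FC to add: 7.357 − 0.3 = 7.057 mg/L as Cl₂.
Cl₂ equivalent: 7.057 mg/L × 887,000 L = 6260 g.
Product at 60.8% available Cl: 6260 / 0.608 = 10,300 g.

10.3 kg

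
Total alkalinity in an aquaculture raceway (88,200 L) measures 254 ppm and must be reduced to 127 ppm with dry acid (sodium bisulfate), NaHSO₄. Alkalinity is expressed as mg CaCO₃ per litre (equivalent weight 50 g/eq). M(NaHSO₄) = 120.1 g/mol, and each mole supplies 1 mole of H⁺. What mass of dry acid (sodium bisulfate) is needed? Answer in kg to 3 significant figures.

Alkalinity to neutralize: (254 − 127) = 127 mg/L as CaCO₃ × 88,200 L = 11,200 g as CaCO₃.
Equivalents of H⁺ required: 11,200 ÷ 50 g/eq = 224 eq = 224 mol NaHSO₄.
Mass of NaHSO₄: 224 × 120.1 = 26,910 g.

26.9 kg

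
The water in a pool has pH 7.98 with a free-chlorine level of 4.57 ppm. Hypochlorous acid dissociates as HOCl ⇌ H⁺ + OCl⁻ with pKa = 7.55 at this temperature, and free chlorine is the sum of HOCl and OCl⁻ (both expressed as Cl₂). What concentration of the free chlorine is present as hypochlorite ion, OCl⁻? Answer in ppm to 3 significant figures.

3.33 ppm

[OCl⁻]/[HOCl] = 10^(pH − pKa) = 10^(7.98 − 7.55) = 10^0.43 = 2.692.
Fraction as HOCl = 1 / (1 + 2.692) = 0.2709.
OCl⁻ = (1 − 0.2709) × 4.57 ppm = 3.332 ppm.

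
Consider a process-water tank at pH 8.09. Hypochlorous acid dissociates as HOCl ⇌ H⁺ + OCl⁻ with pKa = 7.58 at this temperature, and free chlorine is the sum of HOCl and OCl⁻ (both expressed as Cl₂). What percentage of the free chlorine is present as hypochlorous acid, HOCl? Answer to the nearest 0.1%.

23.6%

[OCl⁻]/[HOCl] = 10^(pH − pKa) = 10^(8.09 − 7.58) = 10^0.51 = 3.236.
Fraction as HOCl = 1 / (1 + 3.236) = 0.2361.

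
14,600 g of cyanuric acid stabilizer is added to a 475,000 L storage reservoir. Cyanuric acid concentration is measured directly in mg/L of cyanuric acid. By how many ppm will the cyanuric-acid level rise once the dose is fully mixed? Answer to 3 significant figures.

Rise: 14,600 g / 475,000 L × 1000 = 30.74 mg/L.

30.7 ppm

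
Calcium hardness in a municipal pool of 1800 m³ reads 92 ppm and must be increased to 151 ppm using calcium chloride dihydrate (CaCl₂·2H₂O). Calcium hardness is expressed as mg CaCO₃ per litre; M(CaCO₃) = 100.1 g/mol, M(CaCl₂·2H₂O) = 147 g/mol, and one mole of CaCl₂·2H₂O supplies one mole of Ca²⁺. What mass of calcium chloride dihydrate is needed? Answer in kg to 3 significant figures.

156 kg

Volume: 1800 m³ = 1,800,000 L.
Hardness to add: (151 − 92) = 59 mg/L as CaCO₃ × 1,800,000 L = 106,200 g as CaCO₃.
Moles of Ca²⁺ (1 mol Ca²⁺ ≡ 1 mol CaCO₃): 106,200 / 100.1 g/mol = 1061 mol.
Mass of CaCl₂·2H₂O: 1061 × 147 = 156,000 g.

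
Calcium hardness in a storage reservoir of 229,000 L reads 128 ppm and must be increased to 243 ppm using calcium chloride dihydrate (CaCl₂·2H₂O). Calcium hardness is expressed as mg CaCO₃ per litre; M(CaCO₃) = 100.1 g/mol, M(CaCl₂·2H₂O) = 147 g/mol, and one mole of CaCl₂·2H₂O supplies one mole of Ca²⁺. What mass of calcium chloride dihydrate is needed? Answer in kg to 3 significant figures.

38.7 kg

Hardness to add: (243 − 128) = 115 mg/L as CaCO₃ × 229,000 L = 26,340 g as CaCO₃.
Moles of Ca²⁺ (1 mol Ca²⁺ ≡ 1 mol CaCO₃): 26,340 / 100.1 g/mol = 263.1 mol.
Mass of CaCl₂·2H₂O: 263.1 × 147 = 38,670 g.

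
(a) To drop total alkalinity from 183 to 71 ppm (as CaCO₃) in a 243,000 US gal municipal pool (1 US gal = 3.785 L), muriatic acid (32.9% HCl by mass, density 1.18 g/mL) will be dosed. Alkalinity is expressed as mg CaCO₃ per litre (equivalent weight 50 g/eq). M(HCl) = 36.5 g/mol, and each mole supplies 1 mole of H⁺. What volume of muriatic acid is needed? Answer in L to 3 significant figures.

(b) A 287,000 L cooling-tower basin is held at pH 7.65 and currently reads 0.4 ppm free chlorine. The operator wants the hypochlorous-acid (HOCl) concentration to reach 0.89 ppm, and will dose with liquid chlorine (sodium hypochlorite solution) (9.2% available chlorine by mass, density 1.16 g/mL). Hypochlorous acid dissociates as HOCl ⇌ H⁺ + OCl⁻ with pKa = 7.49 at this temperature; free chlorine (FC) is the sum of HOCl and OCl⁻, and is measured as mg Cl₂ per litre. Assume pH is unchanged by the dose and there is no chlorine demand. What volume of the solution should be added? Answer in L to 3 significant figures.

(a) Volume: 243,000 US gal × 3.785 L/gal = 919,755 L.
(a) Alkalinity to neutralize: (183 − 71) = 112 mg/L as CaCO₃ × 919,755 L = 103,000 g as CaCO₃.
(a) Equivalents of H⁺ required: 103,000 ÷ 50 g/eq = 2060 eq = 2060 mol HCl.
(a) Mass of HCl: 2060 × 36.5 = 75,200 g.
(a) Mass of 32.9% solution: 75,200 / 0.329 = 228,600 g.
(a) Volume: 228,600 g ÷ 1.18 g/mL = 193,700 mL.

(b) [OCl⁻]/[HOCl] = 10^(pH − pKa) = 10^(7.65 − 7.49) = 1.445; fraction as HOCl = 1/(1 + 1.445) = 0.4089.
(b) Free chlorine required for 0.89 ppm HOCl: 0.89 / 0.4089 = 2.176 ppm.
(b) FC to add: 2.176 − 0.4 = 1.776 mg/L as Cl₂.
(b) Cl₂ equivalent: 1.776 mg/L × 287,000 L = 509.8 g.
(b) Product at 9.2% available Cl: 509.8 / 0.092 = 5542 g.
(b) Volume: 5542 g ÷ 1.16 g/mL = 4777 mL.

(a) 194 L; (b) 4.78 L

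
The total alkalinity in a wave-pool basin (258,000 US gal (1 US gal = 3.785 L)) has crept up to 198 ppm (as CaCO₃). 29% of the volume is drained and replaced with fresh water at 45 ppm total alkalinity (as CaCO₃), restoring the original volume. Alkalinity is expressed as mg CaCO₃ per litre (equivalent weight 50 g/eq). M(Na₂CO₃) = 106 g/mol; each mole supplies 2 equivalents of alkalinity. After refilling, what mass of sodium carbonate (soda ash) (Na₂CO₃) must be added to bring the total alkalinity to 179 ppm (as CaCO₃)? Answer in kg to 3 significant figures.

Volume: 258,000 US gal × 3.785 L/gal = 976,530 L.
After draining 29% and refilling: 198 × 0.71 + 45 × 0.29 = 153.63 ppm.
Deficit to target: 179 − 153.63 = 25.37 mg/L.
As CaCO₃: 25.37 mg/L × 976,530 L = 24,770 g; ÷ 50 g/eq ÷ 2 = 247.7 mol Na₂CO₃.
Mass: 247.7 × 106 = 26,260 g.

26.3 kg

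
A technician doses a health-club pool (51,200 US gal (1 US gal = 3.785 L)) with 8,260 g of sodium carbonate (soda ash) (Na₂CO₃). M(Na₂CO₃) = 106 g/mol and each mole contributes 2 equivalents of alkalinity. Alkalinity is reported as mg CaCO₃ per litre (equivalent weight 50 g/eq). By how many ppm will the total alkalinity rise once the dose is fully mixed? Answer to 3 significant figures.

40.2 ppm

Volume: 51,200 US gal × 3.785 L/gal = 193,792 L.
Moles of Na₂CO₃: 8,260 g ÷ 106 g/mol = 77.92 mol → 155.8 eq of alkalinity.
As CaCO₃: 155.8 eq × 50 g/eq = 7792 g.
Rise: 7792 g / 193,792 L × 1000 = 40.21 mg/L.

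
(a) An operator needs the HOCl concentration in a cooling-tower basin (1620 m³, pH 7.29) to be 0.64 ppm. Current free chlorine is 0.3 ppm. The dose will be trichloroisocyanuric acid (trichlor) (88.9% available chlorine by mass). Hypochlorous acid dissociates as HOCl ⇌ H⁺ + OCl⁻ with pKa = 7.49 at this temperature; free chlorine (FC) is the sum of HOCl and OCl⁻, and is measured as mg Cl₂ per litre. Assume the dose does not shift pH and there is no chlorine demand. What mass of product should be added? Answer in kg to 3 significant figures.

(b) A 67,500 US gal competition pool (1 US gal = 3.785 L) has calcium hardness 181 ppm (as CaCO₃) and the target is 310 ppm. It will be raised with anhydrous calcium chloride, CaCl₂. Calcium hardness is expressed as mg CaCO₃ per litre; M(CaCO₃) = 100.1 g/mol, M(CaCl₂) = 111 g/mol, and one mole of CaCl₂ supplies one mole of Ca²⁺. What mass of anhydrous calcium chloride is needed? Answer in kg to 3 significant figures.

(a) Volume: 1620 m³ = 1,620,000 L.
(a) [OCl⁻]/[HOCl] = 10^(pH − pKa) = 10^(7.29 − 7.49) = 0.631; fraction as HOCl = 1/(1 + 0.631) = 0.6131.
(a) Free chlorine required for 0.64 ppm HOCl: 0.64 / 0.6131 = 1.044 ppm.
(a) FC to add: 1.044 − 0.3 = 0.7438 mg/L as Cl₂.
(a) Cl₂ equivalent: 0.7438 mg/L × 1,620,000 L = 1205 g.
(a) Product at 88.9% available Cl: 1205 / 0.889 = 1355 g.

(b) Volume: 67,500 US gal × 3.785 L/gal = 255,488 L.
(b) Hardness to add: (310 − 181) = 129 mg/L as CaCO₃ × 255,488 L = 32,960 g as CaCO₃.
(b) Moles of Ca²⁺ (1 mol Ca²⁺ ≡ 1 mol CaCO₃): 32,960 / 100.1 g/mol = 329.2 mol.
(b) Mass of CaCl₂: 329.2 × 111 = 36,550 g.

(a) 1.36 kg; (b) 36.5 kg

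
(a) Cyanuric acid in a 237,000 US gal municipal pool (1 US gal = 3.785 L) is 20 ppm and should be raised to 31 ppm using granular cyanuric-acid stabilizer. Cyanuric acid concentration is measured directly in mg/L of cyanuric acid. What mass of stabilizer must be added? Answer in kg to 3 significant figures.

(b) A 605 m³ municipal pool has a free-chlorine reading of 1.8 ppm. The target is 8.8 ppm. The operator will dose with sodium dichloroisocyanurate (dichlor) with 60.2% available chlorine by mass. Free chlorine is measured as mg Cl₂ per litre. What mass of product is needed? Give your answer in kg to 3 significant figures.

(a) Volume: 237,000 US gal × 3.785 L/gal = 897,045 L.
(a) CYA to add: (31 − 20) = 11 mg/L × 897,045 L = 9867 g cyanuric acid.

(b) Volume: 605 m³ = 605,000 L.
(b) Chlorine deficit: 8.8 − 1.8 = 7 ppm = 7 mg/L as Cl₂.
(b) Cl₂ equivalent needed: 7 mg/L × 605,000 L = 4,235,000 mg = 4235 g.
(b) Product at 60.2% available chlorine: 4235 / 0.602 = 7035 g.

(a) 9.87 kg; (b) 7.03 kg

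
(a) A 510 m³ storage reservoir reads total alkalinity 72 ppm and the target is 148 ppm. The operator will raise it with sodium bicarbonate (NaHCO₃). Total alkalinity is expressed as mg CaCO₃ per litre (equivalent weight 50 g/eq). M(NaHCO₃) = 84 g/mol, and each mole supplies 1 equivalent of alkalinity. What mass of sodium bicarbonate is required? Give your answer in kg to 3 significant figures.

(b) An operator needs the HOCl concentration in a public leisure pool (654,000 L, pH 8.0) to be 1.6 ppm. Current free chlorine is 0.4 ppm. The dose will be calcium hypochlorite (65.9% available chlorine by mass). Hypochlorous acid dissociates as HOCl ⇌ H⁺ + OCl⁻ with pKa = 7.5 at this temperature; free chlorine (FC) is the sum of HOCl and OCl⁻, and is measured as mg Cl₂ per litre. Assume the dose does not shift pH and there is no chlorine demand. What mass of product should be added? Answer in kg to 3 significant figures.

(a) 65.1 kg; (b) 6.21 kg

(a) Volume: 510 m³ = 510,000 L.
(a) Alkalinity to add: (148 − 72) = 76 mg/L as CaCO₃ × 510,000 L = 38,760 g as CaCO₃.
(a) Equivalents: 38,760 g ÷ 50 g/eq = 775.2 eq.
(a) NaHCO₃ supplies 1 eq per mole → 775.2 mol.
(a) Mass: 775.2 mol × 84 g/mol = 65,120 g.

(b) [OCl⁻]/[HOCl] = 10^(pH − pKa) = 10^(8.0 − 7.5) = 3.162; fraction as HOCl = 1/(1 + 3.162) = 0.2403.
(b) Free chlorine required for 1.6 ppm HOCl: 1.6 / 0.2403 = 6.66 ppm.
(b) FC to add: 6.66 − 0.4 = 6.26 mg/L as Cl₂.
(b) Cl₂ equivalent: 6.26 mg/L × 654,000 L = 4094 g.
(b) Product at 65.9% available Cl: 4094 / 0.659 = 6212 g.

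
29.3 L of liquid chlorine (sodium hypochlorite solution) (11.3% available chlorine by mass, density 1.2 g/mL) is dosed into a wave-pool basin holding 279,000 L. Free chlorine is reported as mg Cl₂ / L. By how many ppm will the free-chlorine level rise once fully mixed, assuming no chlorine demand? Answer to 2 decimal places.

14.24 ppm

Mass of solution: 29.3 L × 1000 mL/L × 1.2 g/mL = 35,160 g.
Available chlorine delivered: 35,160 g × 0.113 = 3973 g as Cl₂.
Concentration rise: 3973 g / 279,000 L = 14.24 mg/L = 14.24 ppm.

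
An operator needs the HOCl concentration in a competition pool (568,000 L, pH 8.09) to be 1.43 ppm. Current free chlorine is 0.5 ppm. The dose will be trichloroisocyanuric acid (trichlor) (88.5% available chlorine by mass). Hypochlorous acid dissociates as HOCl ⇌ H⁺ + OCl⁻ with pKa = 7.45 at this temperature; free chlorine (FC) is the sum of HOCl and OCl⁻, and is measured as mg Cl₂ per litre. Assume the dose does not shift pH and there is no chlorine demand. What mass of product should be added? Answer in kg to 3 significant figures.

4.60 kg

[OCl⁻]/[HOCl] = 10^(pH − pKa) = 10^(8.09 − 7.45) = 4.365; fraction as HOCl = 1/(1 + 4.365) = 0.1864.
Free chlorine required for 1.43 ppm HOCl: 1.43 / 0.1864 = 7.672 ppm.
FC to add: 7.672 − 0.5 = 7.172 mg/L as Cl₂.
Cl₂ equivalent: 7.172 mg/L × 568,000 L = 4074 g.
Product at 88.5% available Cl: 4074 / 0.885 = 4603 g.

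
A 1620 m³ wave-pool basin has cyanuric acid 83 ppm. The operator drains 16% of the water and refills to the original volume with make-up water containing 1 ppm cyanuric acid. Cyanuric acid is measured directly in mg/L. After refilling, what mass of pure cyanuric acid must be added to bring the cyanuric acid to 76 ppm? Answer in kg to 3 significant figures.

9.91 kg

Volume: 1620 m³ = 1,620,000 L.
After draining 16% and refilling: 83 × 0.84 + 1 × 0.16 = 69.88 ppm.
Deficit to target: 76 − 69.88 = 6.12 mg/L.
Mass: 6.12 mg/L × 1,620,000 L = 9914 g cyanuric acid.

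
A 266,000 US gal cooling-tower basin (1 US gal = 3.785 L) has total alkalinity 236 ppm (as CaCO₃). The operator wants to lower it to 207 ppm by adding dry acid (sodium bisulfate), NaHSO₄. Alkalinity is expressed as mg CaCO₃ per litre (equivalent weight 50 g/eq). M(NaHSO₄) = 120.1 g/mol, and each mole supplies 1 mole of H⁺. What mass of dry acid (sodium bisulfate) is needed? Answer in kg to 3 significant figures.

70.1 kg

Volume: 266,000 US gal × 3.785 L/gal = 1,006,810 L.
Alkalinity to neutralize: (236 − 207) = 29 mg/L as CaCO₃ × 1,006,810 L = 29,200 g as CaCO₃.
Equivalents of H⁺ required: 29,200 ÷ 50 g/eq = 583.9 eq = 583.9 mol NaHSO₄.
Mass of NaHSO₄: 583.9 × 120.1 = 70,130 g.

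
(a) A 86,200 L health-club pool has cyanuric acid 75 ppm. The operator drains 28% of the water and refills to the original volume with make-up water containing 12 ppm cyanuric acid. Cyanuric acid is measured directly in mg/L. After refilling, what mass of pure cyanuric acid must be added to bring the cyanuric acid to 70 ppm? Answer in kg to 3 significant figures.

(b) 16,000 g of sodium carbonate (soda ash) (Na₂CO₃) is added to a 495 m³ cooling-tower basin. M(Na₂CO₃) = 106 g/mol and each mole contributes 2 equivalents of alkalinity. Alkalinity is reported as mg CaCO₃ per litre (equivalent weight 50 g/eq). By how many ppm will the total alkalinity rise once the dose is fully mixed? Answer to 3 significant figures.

(a) 1.09 kg; (b) 30.5 ppm

(a) After draining 28% and refilling: 75 × 0.72 + 12 × 0.28 = 57.36 ppm.
(a) Deficit to target: 70 − 57.36 = 12.64 mg/L.
(a) Mass: 12.64 mg/L × 86,200 L = 1090 g cyanuric acid.

(b) Volume: 495 m³ = 495,000 L.
(b) Moles of Na₂CO₃: 16,000 g ÷ 106 g/mol = 150.9 mol → 301.9 eq of alkalinity.
(b) As CaCO₃: 301.9 eq × 50 g/eq = 15,090 g.
(b) Rise: 15,090 g / 495,000 L × 1000 = 30.49 mg/L.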